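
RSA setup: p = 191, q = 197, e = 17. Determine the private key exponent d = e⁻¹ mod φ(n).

φ(n) = (p−1)(q−1) = 190·196 = 37240.
Need d with 17·d ≡ 1 (mod 37240). Apply the extended Euclidean algorithm:
37240 = 2190*17 + 10
17 = 1*10 + 7
10 = 1*7 + 3
7 = 2*3 + 1
3 = 3*1 + 0
Back-substitute:
1 = 7 − 2·3
1 = −2·10 + 3·7
1 = 3·17 − 5·10
1 = −5·37240 + 10953·17
So 17·10953 ≡ 1 (mod 37240), hence d = 10953.

10953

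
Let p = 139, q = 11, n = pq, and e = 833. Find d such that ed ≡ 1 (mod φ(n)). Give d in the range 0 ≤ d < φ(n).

φ(n) = (p−1)(q−1) = 138·10 = 1380.
Need d with 833·d ≡ 1 (mod 1380). Apply the extended Euclidean algorithm:
1380 = 1·833 + 547
833 = 1·547 + 286
547 = 1·286 + 261
286 = 1·261 + 25
261 = 10·25 + 11
25 = 2·11 + 3
11 = 3·3 + 2
3 = 1·2 + 1
2 = 2·1 + 0
Back-substitute:
1 = 3 − 2
1 = −11 + 4·3
1 = 4·25 − 9·11
1 = −9·261 + 94·25
1 = 94·286 − 103·261
1 = −103·547 + 197·286
1 = 197·833 − 300·547
1 = −300·1380 + 497·833
So 833·497 ≡ 1 (mod 1380), hence d = 497.

497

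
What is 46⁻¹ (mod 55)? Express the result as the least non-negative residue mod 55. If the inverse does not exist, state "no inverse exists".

6

Apply the Euclidean algorithm to 55 and 46:
55 = 1·46 + 9
46 = 5·9 + 1
9 = 9·1 + 0
Since gcd(46, 55) = 1, back-substitute to write 1 as a combination:
1 = 46 − 5·9
1 = −5·55 + 6·46
So 46·6 ≡ 1 (mod 55).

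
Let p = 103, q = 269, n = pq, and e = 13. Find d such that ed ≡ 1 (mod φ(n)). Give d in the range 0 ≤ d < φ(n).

18925

φ(n) = (p−1)(q−1) = 102·268 = 27336.
Need d with 13·d ≡ 1 (mod 27336). Apply the extended Euclidean algorithm:
27336 = 2102·13 + 10
13 = 1·10 + 3
10 = 3·3 + 1
3 = 3·1 + 0
Back-substitute:
1 = 10 − 3·3
1 = −3·13 + 4·10
1 = 4·27336 − 8411·13
So 13·(-8411) ≡ 1 (mod 27336), hence d ≡ -8411 ≡ 18925 (mod 27336).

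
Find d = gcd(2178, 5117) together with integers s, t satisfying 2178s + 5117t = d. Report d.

Repeated division:
5117 = 2*2178 + 761
2178 = 2*761 + 656
761 = 1*656 + 105
656 = 6*105 + 26
105 = 4*26 + 1
26 = 26*1 + 0
gcd(2178, 5117) = 1.
Working backward:
1 = 105 − 4·26
1 = −4·656 + 25·105
1 = 25·761 − 29·656
1 = −29·2178 + 83·761
1 = 83·5117 − 195·2178
So 1 = (83)·5117 + (-195)·2178.

1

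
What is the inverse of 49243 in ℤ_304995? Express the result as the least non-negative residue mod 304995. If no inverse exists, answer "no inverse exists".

59707

Run Euclid on (304995, 49243):
304995 = 6×49243 + 9537
49243 = 5×9537 + 1558
9537 = 6×1558 + 189
1558 = 8×189 + 46
189 = 4×46 + 5
46 = 9×5 + 1
5 = 5×1 + 0
gcd = 1, so the inverse exists. Back-substitute:
1 = 46 − 9·5
1 = −9·189 + 37·46
1 = 37·1558 − 305·189
1 = −305·9537 + 1867·1558
1 = 1867·49243 − 9640·9537
1 = −9640·304995 + 59707·49243
So 49243·59707 ≡ 1 (mod 304995).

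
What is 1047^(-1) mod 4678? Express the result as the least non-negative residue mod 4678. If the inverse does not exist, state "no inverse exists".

gcd(4678, 1047) by repeated division:
4678 = 4·1047 + 490
1047 = 2·490 + 67
490 = 7·67 + 21
67 = 3·21 + 4
21 = 5·4 + 1
4 = 4·1 + 0
gcd = 1, so the inverse exists. Back-substitute:
1 = 21 − 5·4
1 = −5·67 + 16·21
1 = 16·490 − 117·67
1 = −117·1047 + 250·490
1 = 250·4678 − 1117·1047
Hence 1047⁻¹ ≡ -1117 ≡ 3561 (mod 4678).

3561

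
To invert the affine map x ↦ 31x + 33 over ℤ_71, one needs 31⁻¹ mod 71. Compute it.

gcd(71, 31) by repeated division:
71 = 2×31 + 9
31 = 3×9 + 4
9 = 2×4 + 1
4 = 4×1 + 0
gcd = 1, so the inverse exists. Back-substitute:
1 = 9 − 2·4
1 = −2·31 + 7·9
1 = 7·71 − 16·31
So 31·(-16) ≡ 1 (mod 71), and -16 ≡ 55 (mod 71).

55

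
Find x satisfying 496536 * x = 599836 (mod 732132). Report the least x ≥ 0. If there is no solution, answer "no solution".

no solution

gcd(496536, 732132):
732132 = 1·496536 + 235596
496536 = 2·235596 + 25344
235596 = 9·25344 + 7500
25344 = 3·7500 + 2844
7500 = 2·2844 + 1812
2844 = 1·1812 + 1032
1812 = 1·1032 + 780
1032 = 1·780 + 252
780 = 3·252 + 24
252 = 10·24 + 12
24 = 2·12 + 0
gcd = 12, but 12 ∤ 599836, so the congruence has no solution.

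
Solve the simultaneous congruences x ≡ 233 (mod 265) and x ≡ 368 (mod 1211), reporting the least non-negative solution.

Write x = 233 + 265·k. Then 265·k ≡ 368 − 233 ≡ 135 (mod 1211).
Need 265⁻¹ mod 1211. Extended Euclid on (1211, 265):
1211 = 4×265 + 151
265 = 1×151 + 114
151 = 1×114 + 37
114 = 3×37 + 3
37 = 12×3 + 1
3 = 3×1 + 0
Back-substitute:
1 = 37 − 12·3
1 = −12·114 + 37·37
1 = 37·151 − 49·114
1 = −49·265 + 86·151
1 = 86·1211 − 393·265
265⁻¹ ≡ 818 (mod 1211), so k ≡ 818·135 ≡ 229 (mod 1211).
x = 233 + 265·229 = 60918.

60918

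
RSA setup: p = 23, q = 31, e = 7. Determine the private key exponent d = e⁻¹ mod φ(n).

283

φ(n) = (p−1)(q−1) = 22·30 = 660.
Need d with 7·d ≡ 1 (mod 660). Apply the extended Euclidean algorithm:
660 = 94×7 + 2
7 = 3×2 + 1
2 = 2×1 + 0
Back-substitute:
1 = 7 − 3·2
1 = −3·660 + 283·7
So 7·283 ≡ 1 (mod 660), hence d = 283.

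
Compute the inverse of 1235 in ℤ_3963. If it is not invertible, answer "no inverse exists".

Apply the Euclidean algorithm to 3963 and 1235:
3963 = 3*1235 + 258
1235 = 4*258 + 203
258 = 1*203 + 55
203 = 3*55 + 38
55 = 1*38 + 17
38 = 2*17 + 4
17 = 4*4 + 1
4 = 4*1 + 0
Since gcd(1235, 3963) = 1, back-substitute to write 1 as a combination:
1 = 17 − 4·4
1 = −4·38 + 9·17
1 = 9·55 − 13·38
1 = −13·203 + 48·55
1 = 48·258 − 61·203
1 = −61·1235 + 292·258
1 = 292·3963 − 937·1235
Hence 1235⁻¹ ≡ -937 ≡ 3026 (mod 3963).

3026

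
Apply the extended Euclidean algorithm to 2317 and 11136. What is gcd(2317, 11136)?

1

Repeated division:
11136 = 4·2317 + 1868
2317 = 1·1868 + 449
1868 = 4·449 + 72
449 = 6·72 + 17
72 = 4·17 + 4
17 = 4·4 + 1
4 = 4·1 + 0
gcd(2317, 11136) = 1.
Express as a combination:
1 = 17 − 4·4
1 = −4·72 + 17·17
1 = 17·449 − 106·72
1 = −106·1868 + 441·449
1 = 441·2317 − 547·1868
1 = −547·11136 + 2629·2317
So 1 = (-547)·11136 + (2629)·2317.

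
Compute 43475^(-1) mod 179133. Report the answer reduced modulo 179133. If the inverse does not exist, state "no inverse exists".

Extended Euclidean algorithm:
179133 = 4*43475 + 5233
43475 = 8*5233 + 1611
5233 = 3*1611 + 400
1611 = 4*400 + 11
400 = 36*11 + 4
11 = 2*4 + 3
4 = 1*3 + 1
3 = 3*1 + 0
gcd = 1, so the inverse exists. Back-substitute:
1 = 4 − 3
1 = −11 + 3·4
1 = 3·400 − 109·11
1 = −109·1611 + 439·400
1 = 439·5233 − 1426·1611
1 = −1426·43475 + 11847·5233
1 = 11847·179133 − 48814·43475
Thus 43475·(-48814) ≡ 1 (mod 179133); reducing, -48814 mod 179133 = 130319.

130319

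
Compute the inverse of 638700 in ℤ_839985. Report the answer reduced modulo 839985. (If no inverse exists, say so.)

Euclidean algorithm on 839985, 638700:
839985 = 1·638700 + 201285
638700 = 3·201285 + 34845
201285 = 5·34845 + 27060
34845 = 1·27060 + 7785
27060 = 3·7785 + 3705
7785 = 2·3705 + 375
3705 = 9·375 + 330
375 = 1·330 + 45
330 = 7·45 + 15
45 = 3·15 + 0
Since gcd = 15 > 1, 638700 is not a unit mod 839985.

no inverse exists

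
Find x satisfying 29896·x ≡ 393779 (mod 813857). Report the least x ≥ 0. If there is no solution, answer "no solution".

453139

First find gcd(29896, 813857):
813857 = 27·29896 + 6665
29896 = 4·6665 + 3236
6665 = 2·3236 + 193
3236 = 16·193 + 148
193 = 1·148 + 45
148 = 3·45 + 13
45 = 3·13 + 6
13 = 2·6 + 1
6 = 6·1 + 0
gcd = 1, so a unique solution mod 813857 exists.
Back-substitute for the Bézout coefficients:
1 = 13 − 2·6
1 = −2·45 + 7·13
1 = 7·148 − 23·45
1 = −23·193 + 30·148
1 = 30·3236 − 503·193
1 = −503·6665 + 1036·3236
1 = 1036·29896 − 4647·6665
1 = −4647·813857 + 126505·29896
So 29896·(126505) ≡ 1 (mod 813857), giving 29896⁻¹ ≡ 126505.
x ≡ 29896⁻¹·393779 ≡ 126505·393779 ≡ 453139 (mod 813857).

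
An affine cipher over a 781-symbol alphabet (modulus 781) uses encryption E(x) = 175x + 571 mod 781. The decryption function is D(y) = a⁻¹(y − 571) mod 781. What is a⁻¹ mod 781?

gcd(781, 175) by repeated division:
781 = 4×175 + 81
175 = 2×81 + 13
81 = 6×13 + 3
13 = 4×3 + 1
3 = 3×1 + 0
Since gcd(175, 781) = 1, back-substitute to write 1 as a combination:
1 = 13 − 4·3
1 = −4·81 + 25·13
1 = 25·175 − 54·81
1 = −54·781 + 241·175
So 175·241 ≡ 1 (mod 781).

241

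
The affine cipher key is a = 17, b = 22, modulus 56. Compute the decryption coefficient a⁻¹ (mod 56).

Run Euclid on (56, 17):
56 = 3·17 + 5
17 = 3·5 + 2
5 = 2·2 + 1
2 = 2·1 + 0
Since gcd(17, 56) = 1, back-substitute to write 1 as a combination:
1 = 5 − 2·2
1 = −2·17 + 7·5
1 = 7·56 − 23·17
So 17·(-23) ≡ 1 (mod 56), and -23 ≡ 33 (mod 56).

33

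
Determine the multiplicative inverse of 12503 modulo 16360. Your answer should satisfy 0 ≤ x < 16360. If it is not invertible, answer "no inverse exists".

Extended Euclidean algorithm:
16360 = 1·12503 + 3857
12503 = 3·3857 + 932
3857 = 4·932 + 129
932 = 7·129 + 29
129 = 4·29 + 13
29 = 2·13 + 3
13 = 4·3 + 1
3 = 3·1 + 0
The gcd is 1. Working backward:
1 = 13 − 4·3
1 = −4·29 + 9·13
1 = 9·129 − 40·29
1 = −40·932 + 289·129
1 = 289·3857 − 1196·932
1 = −1196·12503 + 3877·3857
1 = 3877·16360 − 5073·12503
So 12503·(-5073) ≡ 1 (mod 16360), and -5073 ≡ 11287 (mod 16360).

11287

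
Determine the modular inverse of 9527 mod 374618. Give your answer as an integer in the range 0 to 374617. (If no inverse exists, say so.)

Apply the Euclidean algorithm to 374618 and 9527:
374618 = 39*9527 + 3065
9527 = 3*3065 + 332
3065 = 9*332 + 77
332 = 4*77 + 24
77 = 3*24 + 5
24 = 4*5 + 4
5 = 1*4 + 1
4 = 4*1 + 0
Since gcd(9527, 374618) = 1, back-substitute to write 1 as a combination:
1 = 5 − 4
1 = −24 + 5·5
1 = 5·77 − 16·24
1 = −16·332 + 69·77
1 = 69·3065 − 637·332
1 = −637·9527 + 1980·3065
1 = 1980·374618 − 77857·9527
Hence 9527⁻¹ ≡ -77857 ≡ 296761 (mod 374618).

296761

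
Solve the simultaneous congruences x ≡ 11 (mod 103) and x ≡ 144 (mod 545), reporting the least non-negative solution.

55734

Write x = 11 + 103·k. Then 103·k ≡ 144 − 11 ≡ 133 (mod 545).
Need 103⁻¹ mod 545. Extended Euclid on (545, 103):
545 = 5·103 + 30
103 = 3·30 + 13
30 = 2·13 + 4
13 = 3·4 + 1
4 = 4·1 + 0
Back-substitute:
1 = 13 − 3·4
1 = −3·30 + 7·13
1 = 7·103 − 24·30
1 = −24·545 + 127·103
103⁻¹ ≡ 127 (mod 545), so k ≡ 127·133 ≡ 541 (mod 545).
x = 11 + 103·541 = 55734.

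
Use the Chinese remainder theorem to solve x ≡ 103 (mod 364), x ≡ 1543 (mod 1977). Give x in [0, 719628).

Write x = 103 + 364·k. Then 364·k ≡ 1543 − 103 ≡ 1440 (mod 1977).
Need 364⁻¹ mod 1977. Extended Euclid on (1977, 364):
1977 = 5×364 + 157
364 = 2×157 + 50
157 = 3×50 + 7
50 = 7×7 + 1
7 = 7×1 + 0
Back-substitute:
1 = 50 − 7·7
1 = −7·157 + 22·50
1 = 22·364 − 51·157
1 = −51·1977 + 277·364
364⁻¹ ≡ 277 (mod 1977), so k ≡ 277·1440 ≡ 1503 (mod 1977).
x = 103 + 364·1503 = 547195.

547195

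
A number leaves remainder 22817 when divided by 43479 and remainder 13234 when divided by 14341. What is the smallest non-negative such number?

Write x = 22817 + 43479·k. Then 43479·k ≡ 13234 − 22817 ≡ 4758 (mod 14341).
Need 43479⁻¹ mod 14341. Extended Euclid on (14341, 456):
14341 = 31·456 + 205
456 = 2·205 + 46
205 = 4·46 + 21
46 = 2·21 + 4
21 = 5·4 + 1
4 = 4·1 + 0
Back-substitute:
1 = 21 − 5·4
1 = −5·46 + 11·21
1 = 11·205 − 49·46
1 = −49·456 + 109·205
1 = 109·14341 − 3428·456
43479⁻¹ ≡ 10913 (mod 14341), so k ≡ 10913·4758 ≡ 9634 (mod 14341).
x = 22817 + 43479·9634 = 418899503.

418899503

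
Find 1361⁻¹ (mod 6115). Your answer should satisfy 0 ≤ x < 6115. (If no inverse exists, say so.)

966

gcd(6115, 1361) by repeated division:
6115 = 4*1361 + 671
1361 = 2*671 + 19
671 = 35*19 + 6
19 = 3*6 + 1
6 = 6*1 + 0
Since gcd(1361, 6115) = 1, back-substitute to write 1 as a combination:
1 = 19 − 3·6
1 = −3·671 + 106·19
1 = 106·1361 − 215·671
1 = −215·6115 + 966·1361
So 1361·966 ≡ 1 (mod 6115).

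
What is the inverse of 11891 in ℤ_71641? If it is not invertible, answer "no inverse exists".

gcd(71641, 11891) by repeated division:
71641 = 6*11891 + 295
11891 = 40*295 + 91
295 = 3*91 + 22
91 = 4*22 + 3
22 = 7*3 + 1
3 = 3*1 + 0
Since gcd(11891, 71641) = 1, back-substitute to write 1 as a combination:
1 = 22 − 7·3
1 = −7·91 + 29·22
1 = 29·295 − 94·91
1 = −94·11891 + 3789·295
1 = 3789·71641 − 22828·11891
Hence 11891⁻¹ ≡ -22828 ≡ 48813 (mod 71641).

48813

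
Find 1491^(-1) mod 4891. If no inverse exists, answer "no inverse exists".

Apply the Euclidean algorithm to 4891 and 1491:
4891 = 3×1491 + 418
1491 = 3×418 + 237
418 = 1×237 + 181
237 = 1×181 + 56
181 = 3×56 + 13
56 = 4×13 + 4
13 = 3×4 + 1
4 = 4×1 + 0
Since gcd(1491, 4891) = 1, back-substitute to write 1 as a combination:
1 = 13 − 3·4
1 = −3·56 + 13·13
1 = 13·181 − 42·56
1 = −42·237 + 55·181
1 = 55·418 − 97·237
1 = −97·1491 + 346·418
1 = 346·4891 − 1135·1491
So 1491·(-1135) ≡ 1 (mod 4891), and -1135 ≡ 3756 (mod 4891).

3756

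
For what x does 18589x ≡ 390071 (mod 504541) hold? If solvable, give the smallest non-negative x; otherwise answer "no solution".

First find gcd(18589, 504541):
504541 = 27×18589 + 2638
18589 = 7×2638 + 123
2638 = 21×123 + 55
123 = 2×55 + 13
55 = 4×13 + 3
13 = 4×3 + 1
3 = 3×1 + 0
gcd = 1, so a unique solution mod 504541 exists.
Back-substitute for the Bézout coefficients:
1 = 13 − 4·3
1 = −4·55 + 17·13
1 = 17·123 − 38·55
1 = −38·2638 + 815·123
1 = 815·18589 − 5743·2638
1 = −5743·504541 + 155876·18589
So 18589·(155876) ≡ 1 (mod 504541), giving 18589⁻¹ ≡ 155876.
x ≡ 18589⁻¹·390071 ≡ 155876·390071 ≡ 471286 (mod 504541).

471286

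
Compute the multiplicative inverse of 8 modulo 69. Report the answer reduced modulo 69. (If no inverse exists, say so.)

Run Euclid on (69, 8):
69 = 8*8 + 5
8 = 1*5 + 3
5 = 1*3 + 2
3 = 1*2 + 1
2 = 2*1 + 0
Since gcd(8, 69) = 1, back-substitute to write 1 as a combination:
1 = 3 − 2
1 = −5 + 2·3
1 = 2·8 − 3·5
1 = −3·69 + 26·8
So 8·26 ≡ 1 (mod 69).

26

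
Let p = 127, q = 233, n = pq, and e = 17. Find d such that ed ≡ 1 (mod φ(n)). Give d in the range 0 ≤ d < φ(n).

25793

φ(n) = (p−1)(q−1) = 126·232 = 29232.
Need d with 17·d ≡ 1 (mod 29232). Apply the extended Euclidean algorithm:
29232 = 1719*17 + 9
17 = 1*9 + 8
9 = 1*8 + 1
8 = 8*1 + 0
Back-substitute:
1 = 9 − 8
1 = −17 + 2·9
1 = 2·29232 − 3439·17
So 17·(-3439) ≡ 1 (mod 29232), hence d ≡ -3439 ≡ 25793 (mod 29232).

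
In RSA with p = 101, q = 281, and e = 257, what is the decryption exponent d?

19393

φ(n) = (p−1)(q−1) = 100·280 = 28000.
Need d with 257·d ≡ 1 (mod 28000). Apply the extended Euclidean algorithm:
28000 = 108*257 + 244
257 = 1*244 + 13
244 = 18*13 + 10
13 = 1*10 + 3
10 = 3*3 + 1
3 = 3*1 + 0
Back-substitute:
1 = 10 − 3·3
1 = −3·13 + 4·10
1 = 4·244 − 75·13
1 = −75·257 + 79·244
1 = 79·28000 − 8607·257
So 257·(-8607) ≡ 1 (mod 28000), hence d ≡ -8607 ≡ 19393 (mod 28000).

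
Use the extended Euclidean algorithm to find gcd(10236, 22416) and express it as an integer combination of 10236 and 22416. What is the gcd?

Repeated division:
22416 = 2×10236 + 1944
10236 = 5×1944 + 516
1944 = 3×516 + 396
516 = 1×396 + 120
396 = 3×120 + 36
120 = 3×36 + 12
36 = 3×12 + 0
gcd(10236, 22416) = 12.
Back-substituting:
12 = 120 − 3·36
12 = −3·396 + 10·120
12 = 10·516 − 13·396
12 = −13·1944 + 49·516
12 = 49·10236 − 258·1944
12 = −258·22416 + 565·10236
So 12 = (-258)·22416 + (565)·10236.

12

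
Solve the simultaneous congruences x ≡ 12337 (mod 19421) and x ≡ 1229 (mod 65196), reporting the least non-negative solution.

1236508565

Write x = 12337 + 19421·k. Then 19421·k ≡ 1229 − 12337 ≡ 54088 (mod 65196).
Need 19421⁻¹ mod 65196. Extended Euclid on (65196, 19421):
65196 = 3*19421 + 6933
19421 = 2*6933 + 5555
6933 = 1*5555 + 1378
5555 = 4*1378 + 43
1378 = 32*43 + 2
43 = 21*2 + 1
2 = 2*1 + 0
Back-substitute:
1 = 43 − 21·2
1 = −21·1378 + 673·43
1 = 673·5555 − 2713·1378
1 = −2713·6933 + 3386·5555
1 = 3386·19421 − 9485·6933
1 = −9485·65196 + 31841·19421
19421⁻¹ ≡ 31841 (mod 65196), so k ≡ 31841·54088 ≡ 63668 (mod 65196).
x = 12337 + 19421·63668 = 1236508565.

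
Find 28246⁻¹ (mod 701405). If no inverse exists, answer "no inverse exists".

222321

Apply the Euclidean algorithm to 701405 and 28246:
701405 = 24*28246 + 23501
28246 = 1*23501 + 4745
23501 = 4*4745 + 4521
4745 = 1*4521 + 224
4521 = 20*224 + 41
224 = 5*41 + 19
41 = 2*19 + 3
19 = 6*3 + 1
3 = 3*1 + 0
The gcd is 1. Working backward:
1 = 19 − 6·3
1 = −6·41 + 13·19
1 = 13·224 − 71·41
1 = −71·4521 + 1433·224
1 = 1433·4745 − 1504·4521
1 = −1504·23501 + 7449·4745
1 = 7449·28246 − 8953·23501
1 = −8953·701405 + 222321·28246
So 28246·222321 ≡ 1 (mod 701405).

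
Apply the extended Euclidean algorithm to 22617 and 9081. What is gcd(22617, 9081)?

9

Euclidean algorithm:
22617 = 2×9081 + 4455
9081 = 2×4455 + 171
4455 = 26×171 + 9
171 = 19×9 + 0
gcd(22617, 9081) = 9.
Working backward:
9 = 4455 − 26·171
9 = −26·9081 + 53·4455
9 = 53·22617 − 132·9081
So 9 = (53)·22617 + (-132)·9081.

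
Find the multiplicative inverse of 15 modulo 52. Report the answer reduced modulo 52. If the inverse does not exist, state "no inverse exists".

7

gcd(52, 15) by repeated division:
52 = 3*15 + 7
15 = 2*7 + 1
7 = 7*1 + 0
The gcd is 1. Working backward:
1 = 15 − 2·7
1 = −2·52 + 7·15
So 15·7 ≡ 1 (mod 52).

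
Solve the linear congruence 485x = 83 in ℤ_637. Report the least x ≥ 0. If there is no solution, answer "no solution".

First find gcd(485, 637):
637 = 1·485 + 152
485 = 3·152 + 29
152 = 5·29 + 7
29 = 4·7 + 1
7 = 7·1 + 0
gcd = 1, so a unique solution mod 637 exists.
Back-substitute for the Bézout coefficients:
1 = 29 − 4·7
1 = −4·152 + 21·29
1 = 21·485 − 67·152
1 = −67·637 + 88·485
So 485·(88) ≡ 1 (mod 637), giving 485⁻¹ ≡ 88.
x ≡ 485⁻¹·83 ≡ 88·83 ≡ 297 (mod 637).

297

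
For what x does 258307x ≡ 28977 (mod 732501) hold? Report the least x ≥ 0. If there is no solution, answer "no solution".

gcd(258307, 732501):
732501 = 2*258307 + 215887
258307 = 1*215887 + 42420
215887 = 5*42420 + 3787
42420 = 11*3787 + 763
3787 = 4*763 + 735
763 = 1*735 + 28
735 = 26*28 + 7
28 = 4*7 + 0
gcd = 7, but 7 ∤ 28977, so the congruence has no solution.

no solution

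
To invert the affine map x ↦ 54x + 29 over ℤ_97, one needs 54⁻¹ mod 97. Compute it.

Run Euclid on (97, 54):
97 = 1*54 + 43
54 = 1*43 + 11
43 = 3*11 + 10
11 = 1*10 + 1
10 = 10*1 + 0
The gcd is 1. Working backward:
1 = 11 − 10
1 = −43 + 4·11
1 = 4·54 − 5·43
1 = −5·97 + 9·54
So 54·9 ≡ 1 (mod 97).

9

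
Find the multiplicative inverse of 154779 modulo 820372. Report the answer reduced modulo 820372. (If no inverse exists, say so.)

Run Euclid on (820372, 154779):
820372 = 5·154779 + 46477
154779 = 3·46477 + 15348
46477 = 3·15348 + 433
15348 = 35·433 + 193
433 = 2·193 + 47
193 = 4·47 + 5
47 = 9·5 + 2
5 = 2·2 + 1
2 = 2·1 + 0
gcd = 1, so the inverse exists. Back-substitute:
1 = 5 − 2·2
1 = −2·47 + 19·5
1 = 19·193 − 78·47
1 = −78·433 + 175·193
1 = 175·15348 − 6203·433
1 = −6203·46477 + 18784·15348
1 = 18784·154779 − 62555·46477
1 = −62555·820372 + 331559·154779
So 154779·331559 ≡ 1 (mod 820372).

331559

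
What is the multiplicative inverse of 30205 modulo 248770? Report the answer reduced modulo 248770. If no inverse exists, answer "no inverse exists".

no inverse exists

Compute gcd(30205, 248770):
248770 = 8*30205 + 7130
30205 = 4*7130 + 1685
7130 = 4*1685 + 390
1685 = 4*390 + 125
390 = 3*125 + 15
125 = 8*15 + 5
15 = 3*5 + 0
Since gcd = 5 > 1, 30205 is not a unit mod 248770.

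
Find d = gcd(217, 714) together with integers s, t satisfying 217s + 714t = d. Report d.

7

Repeated division:
714 = 3·217 + 63
217 = 3·63 + 28
63 = 2·28 + 7
28 = 4·7 + 0
gcd(217, 714) = 7.
Working backward:
7 = 63 − 2·28
7 = −2·217 + 7·63
7 = 7·714 − 23·217
So 7 = (7)·714 + (-23)·217.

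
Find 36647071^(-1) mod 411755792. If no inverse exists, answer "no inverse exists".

211736447

gcd(411755792, 36647071) by repeated division:
411755792 = 11*36647071 + 8638011
36647071 = 4*8638011 + 2095027
8638011 = 4*2095027 + 257903
2095027 = 8*257903 + 31803
257903 = 8*31803 + 3479
31803 = 9*3479 + 492
3479 = 7*492 + 35
492 = 14*35 + 2
35 = 17*2 + 1
2 = 2*1 + 0
Since gcd(36647071, 411755792) = 1, back-substitute to write 1 as a combination:
1 = 35 − 17·2
1 = −17·492 + 239·35
1 = 239·3479 − 1690·492
1 = −1690·31803 + 15449·3479
1 = 15449·257903 − 125282·31803
1 = −125282·2095027 + 1017705·257903
1 = 1017705·8638011 − 4196102·2095027
1 = −4196102·36647071 + 17802113·8638011
1 = 17802113·411755792 − 200019345·36647071
Hence 36647071⁻¹ ≡ -200019345 ≡ 211736447 (mod 411755792).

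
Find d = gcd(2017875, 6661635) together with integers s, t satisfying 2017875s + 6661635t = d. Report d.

15

Repeated division:
6661635 = 3·2017875 + 608010
2017875 = 3·608010 + 193845
608010 = 3·193845 + 26475
193845 = 7·26475 + 8520
26475 = 3·8520 + 915
8520 = 9·915 + 285
915 = 3·285 + 60
285 = 4·60 + 45
60 = 1·45 + 15
45 = 3·15 + 0
gcd(2017875, 6661635) = 15.
Back-substituting:
15 = 60 − 45
15 = −285 + 5·60
15 = 5·915 − 16·285
15 = −16·8520 + 149·915
15 = 149·26475 − 463·8520
15 = −463·193845 + 3390·26475
15 = 3390·608010 − 10633·193845
15 = −10633·2017875 + 35289·608010
15 = 35289·6661635 − 116500·2017875
So 15 = (35289)·6661635 + (-116500)·2017875.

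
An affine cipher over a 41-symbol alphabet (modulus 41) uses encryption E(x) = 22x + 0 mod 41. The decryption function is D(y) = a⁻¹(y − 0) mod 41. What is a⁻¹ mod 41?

28

Run Euclid on (41, 22):
41 = 1*22 + 19
22 = 1*19 + 3
19 = 6*3 + 1
3 = 3*1 + 0
The gcd is 1. Working backward:
1 = 19 − 6·3
1 = −6·22 + 7·19
1 = 7·41 − 13·22
Hence 22⁻¹ ≡ -13 ≡ 28 (mod 41).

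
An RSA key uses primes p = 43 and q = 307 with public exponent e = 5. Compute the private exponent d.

φ(n) = (p−1)(q−1) = 42·306 = 12852.
Need d with 5·d ≡ 1 (mod 12852). Apply the extended Euclidean algorithm:
12852 = 2570·5 + 2
5 = 2·2 + 1
2 = 2·1 + 0
Back-substitute:
1 = 5 − 2·2
1 = −2·12852 + 5141·5
So 5·5141 ≡ 1 (mod 12852), hence d = 5141.

5141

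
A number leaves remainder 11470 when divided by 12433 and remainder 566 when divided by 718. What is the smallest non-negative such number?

6178238

Write x = 11470 + 12433·k. Then 12433·k ≡ 566 − 11470 ≡ 584 (mod 718).
Need 12433⁻¹ mod 718. Extended Euclid on (718, 227):
718 = 3·227 + 37
227 = 6·37 + 5
37 = 7·5 + 2
5 = 2·2 + 1
2 = 2·1 + 0
Back-substitute:
1 = 5 − 2·2
1 = −2·37 + 15·5
1 = 15·227 − 92·37
1 = −92·718 + 291·227
12433⁻¹ ≡ 291 (mod 718), so k ≡ 291·584 ≡ 496 (mod 718).
x = 11470 + 12433·496 = 6178238.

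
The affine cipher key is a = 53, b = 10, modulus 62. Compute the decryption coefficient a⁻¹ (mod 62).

Run Euclid on (62, 53):
62 = 1·53 + 9
53 = 5·9 + 8
9 = 1·8 + 1
8 = 8·1 + 0
gcd = 1, so the inverse exists. Back-substitute:
1 = 9 − 8
1 = −53 + 6·9
1 = 6·62 − 7·53
So 53·(-7) ≡ 1 (mod 62), and -7 ≡ 55 (mod 62).

55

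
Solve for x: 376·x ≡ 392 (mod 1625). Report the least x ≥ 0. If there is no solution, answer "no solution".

First find gcd(376, 1625):
1625 = 4·376 + 121
376 = 3·121 + 13
121 = 9·13 + 4
13 = 3·4 + 1
4 = 4·1 + 0
gcd = 1, so a unique solution mod 1625 exists.
Back-substitute for the Bézout coefficients:
1 = 13 − 3·4
1 = −3·121 + 28·13
1 = 28·376 − 87·121
1 = −87·1625 + 376·376
So 376·(376) ≡ 1 (mod 1625), giving 376⁻¹ ≡ 376.
x ≡ 376⁻¹·392 ≡ 376·392 ≡ 1142 (mod 1625).

1142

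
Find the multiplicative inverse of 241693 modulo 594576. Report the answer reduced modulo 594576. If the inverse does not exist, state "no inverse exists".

gcd(594576, 241693) by repeated division:
594576 = 2×241693 + 111190
241693 = 2×111190 + 19313
111190 = 5×19313 + 14625
19313 = 1×14625 + 4688
14625 = 3×4688 + 561
4688 = 8×561 + 200
561 = 2×200 + 161
200 = 1×161 + 39
161 = 4×39 + 5
39 = 7×5 + 4
5 = 1×4 + 1
4 = 4×1 + 0
gcd = 1, so the inverse exists. Back-substitute:
1 = 5 − 4
1 = −39 + 8·5
1 = 8·161 − 33·39
1 = −33·200 + 41·161
1 = 41·561 − 115·200
1 = −115·4688 + 961·561
1 = 961·14625 − 2998·4688
1 = −2998·19313 + 3959·14625
1 = 3959·111190 − 22793·19313
1 = −22793·241693 + 49545·111190
1 = 49545·594576 − 121883·241693
Thus 241693·(-121883) ≡ 1 (mod 594576); reducing, -121883 mod 594576 = 472693.

472693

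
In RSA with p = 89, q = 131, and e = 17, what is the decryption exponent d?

φ(n) = (p−1)(q−1) = 88·130 = 11440.
Need d with 17·d ≡ 1 (mod 11440). Apply the extended Euclidean algorithm:
11440 = 672*17 + 16
17 = 1*16 + 1
16 = 16*1 + 0
Back-substitute:
1 = 17 − 16
1 = −11440 + 673·17
So 17·673 ≡ 1 (mod 11440), hence d = 673.

673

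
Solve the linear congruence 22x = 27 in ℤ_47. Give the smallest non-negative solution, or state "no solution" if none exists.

First find gcd(22, 47):
47 = 2×22 + 3
22 = 7×3 + 1
3 = 3×1 + 0
gcd = 1, so a unique solution mod 47 exists.
Back-substitute for the Bézout coefficients:
1 = 22 − 7·3
1 = −7·47 + 15·22
So 22·(15) ≡ 1 (mod 47), giving 22⁻¹ ≡ 15.
x ≡ 22⁻¹·27 ≡ 15·27 ≡ 29 (mod 47).

29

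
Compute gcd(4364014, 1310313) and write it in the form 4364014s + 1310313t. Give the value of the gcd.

1

Apply Euclid's algorithm to 4364014 and 1310313:
4364014 = 3·1310313 + 433075
1310313 = 3·433075 + 11088
433075 = 39·11088 + 643
11088 = 17·643 + 157
643 = 4·157 + 15
157 = 10·15 + 7
15 = 2·7 + 1
7 = 7·1 + 0
gcd(4364014, 1310313) = 1.
Back-substituting:
1 = 15 − 2·7
1 = −2·157 + 21·15
1 = 21·643 − 86·157
1 = −86·11088 + 1483·643
1 = 1483·433075 − 57923·11088
1 = −57923·1310313 + 175252·433075
1 = 175252·4364014 − 583679·1310313
So 1 = (175252)·4364014 + (-583679)·1310313.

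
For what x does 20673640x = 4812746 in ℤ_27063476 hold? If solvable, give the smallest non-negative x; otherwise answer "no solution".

no solution

gcd(20673640, 27063476):
27063476 = 1·20673640 + 6389836
20673640 = 3·6389836 + 1504132
6389836 = 4·1504132 + 373308
1504132 = 4·373308 + 10900
373308 = 34·10900 + 2708
10900 = 4·2708 + 68
2708 = 39·68 + 56
68 = 1·56 + 12
56 = 4·12 + 8
12 = 1·8 + 4
8 = 2·4 + 0
gcd = 4, but 4 ∤ 4812746, so the congruence has no solution.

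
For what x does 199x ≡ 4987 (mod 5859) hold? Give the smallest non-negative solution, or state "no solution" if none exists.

First find gcd(199, 5859):
5859 = 29*199 + 88
199 = 2*88 + 23
88 = 3*23 + 19
23 = 1*19 + 4
19 = 4*4 + 3
4 = 1*3 + 1
3 = 3*1 + 0
gcd = 1, so a unique solution mod 5859 exists.
Back-substitute for the Bézout coefficients:
1 = 4 − 3
1 = −19 + 5·4
1 = 5·23 − 6·19
1 = −6·88 + 23·23
1 = 23·199 − 52·88
1 = −52·5859 + 1531·199
So 199·(1531) ≡ 1 (mod 5859), giving 199⁻¹ ≡ 1531.
x ≡ 199⁻¹·4987 ≡ 1531·4987 ≡ 820 (mod 5859).

820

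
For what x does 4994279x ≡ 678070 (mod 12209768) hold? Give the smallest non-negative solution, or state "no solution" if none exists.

952722

First find gcd(4994279, 12209768):
12209768 = 2*4994279 + 2221210
4994279 = 2*2221210 + 551859
2221210 = 4*551859 + 13774
551859 = 40*13774 + 899
13774 = 15*899 + 289
899 = 3*289 + 32
289 = 9*32 + 1
32 = 32*1 + 0
gcd = 1, so a unique solution mod 12209768 exists.
Back-substitute for the Bézout coefficients:
1 = 289 − 9·32
1 = −9·899 + 28·289
1 = 28·13774 − 429·899
1 = −429·551859 + 17188·13774
1 = 17188·2221210 − 69181·551859
1 = −69181·4994279 + 155550·2221210
1 = 155550·12209768 − 380281·4994279
So 4994279·(-380281) ≡ 1 (mod 12209768), giving 4994279⁻¹ ≡ 11829487.
x ≡ 4994279⁻¹·678070 ≡ 11829487·678070 ≡ 952722 (mod 12209768).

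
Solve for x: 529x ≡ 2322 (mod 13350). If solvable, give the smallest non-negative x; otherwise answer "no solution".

9468

First find gcd(529, 13350):
13350 = 25*529 + 125
529 = 4*125 + 29
125 = 4*29 + 9
29 = 3*9 + 2
9 = 4*2 + 1
2 = 2*1 + 0
gcd = 1, so a unique solution mod 13350 exists.
Back-substitute for the Bézout coefficients:
1 = 9 − 4·2
1 = −4·29 + 13·9
1 = 13·125 − 56·29
1 = −56·529 + 237·125
1 = 237·13350 − 5981·529
So 529·(-5981) ≡ 1 (mod 13350), giving 529⁻¹ ≡ 7369.
x ≡ 529⁻¹·2322 ≡ 7369·2322 ≡ 9468 (mod 13350).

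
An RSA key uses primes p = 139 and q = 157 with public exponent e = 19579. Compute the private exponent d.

2419

φ(n) = (p−1)(q−1) = 138·156 = 21528.
Need d with 19579·d ≡ 1 (mod 21528). Apply the extended Euclidean algorithm:
21528 = 1·19579 + 1949
19579 = 10·1949 + 89
1949 = 21·89 + 80
89 = 1·80 + 9
80 = 8·9 + 8
9 = 1·8 + 1
8 = 8·1 + 0
Back-substitute:
1 = 9 − 8
1 = −80 + 9·9
1 = 9·89 − 10·80
1 = −10·1949 + 219·89
1 = 219·19579 − 2200·1949
1 = −2200·21528 + 2419·19579
So 19579·2419 ≡ 1 (mod 21528), hence d = 2419.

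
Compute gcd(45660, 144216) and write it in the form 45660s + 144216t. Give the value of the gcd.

Apply Euclid's algorithm to 144216 and 45660:
144216 = 3·45660 + 7236
45660 = 6·7236 + 2244
7236 = 3·2244 + 504
2244 = 4·504 + 228
504 = 2·228 + 48
228 = 4·48 + 36
48 = 1·36 + 12
36 = 3·12 + 0
gcd(45660, 144216) = 12.
Express as a combination:
12 = 48 − 36
12 = −228 + 5·48
12 = 5·504 − 11·228
12 = −11·2244 + 49·504
12 = 49·7236 − 158·2244
12 = −158·45660 + 997·7236
12 = 997·144216 − 3149·45660
So 12 = (997)·144216 + (-3149)·45660.

12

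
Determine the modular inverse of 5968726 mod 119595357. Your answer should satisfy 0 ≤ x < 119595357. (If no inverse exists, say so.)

Apply the Euclidean algorithm to 119595357 and 5968726:
119595357 = 20×5968726 + 220837
5968726 = 27×220837 + 6127
220837 = 36×6127 + 265
6127 = 23×265 + 32
265 = 8×32 + 9
32 = 3×9 + 5
9 = 1×5 + 4
5 = 1×4 + 1
4 = 4×1 + 0
Since gcd(5968726, 119595357) = 1, back-substitute to write 1 as a combination:
1 = 5 − 4
1 = −9 + 2·5
1 = 2·32 − 7·9
1 = −7·265 + 58·32
1 = 58·6127 − 1341·265
1 = −1341·220837 + 48334·6127
1 = 48334·5968726 − 1306359·220837
1 = −1306359·119595357 + 26175514·5968726
So 5968726·26175514 ≡ 1 (mod 119595357).

26175514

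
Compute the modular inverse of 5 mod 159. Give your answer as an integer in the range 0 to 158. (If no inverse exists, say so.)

Run Euclid on (159, 5):
159 = 31×5 + 4
5 = 1×4 + 1
4 = 4×1 + 0
The gcd is 1. Working backward:
1 = 5 − 4
1 = −159 + 32·5
So 5·32 ≡ 1 (mod 159).

32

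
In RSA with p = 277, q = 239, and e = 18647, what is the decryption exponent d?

60647

φ(n) = (p−1)(q−1) = 276·238 = 65688.
Need d with 18647·d ≡ 1 (mod 65688). Apply the extended Euclidean algorithm:
65688 = 3·18647 + 9747
18647 = 1·9747 + 8900
9747 = 1·8900 + 847
8900 = 10·847 + 430
847 = 1·430 + 417
430 = 1·417 + 13
417 = 32·13 + 1
13 = 13·1 + 0
Back-substitute:
1 = 417 − 32·13
1 = −32·430 + 33·417
1 = 33·847 − 65·430
1 = −65·8900 + 683·847
1 = 683·9747 − 748·8900
1 = −748·18647 + 1431·9747
1 = 1431·65688 − 5041·18647
So 18647·(-5041) ≡ 1 (mod 65688), hence d ≡ -5041 ≡ 60647 (mod 65688).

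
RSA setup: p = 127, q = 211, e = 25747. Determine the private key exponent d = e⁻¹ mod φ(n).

13063

φ(n) = (p−1)(q−1) = 126·210 = 26460.
Need d with 25747·d ≡ 1 (mod 26460). Apply the extended Euclidean algorithm:
26460 = 1·25747 + 713
25747 = 36·713 + 79
713 = 9·79 + 2
79 = 39·2 + 1
2 = 2·1 + 0
Back-substitute:
1 = 79 − 39·2
1 = −39·713 + 352·79
1 = 352·25747 − 12711·713
1 = −12711·26460 + 13063·25747
So 25747·13063 ≡ 1 (mod 26460), hence d = 13063.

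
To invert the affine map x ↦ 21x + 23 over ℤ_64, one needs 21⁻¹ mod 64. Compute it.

Apply the Euclidean algorithm to 64 and 21:
64 = 3*21 + 1
21 = 21*1 + 0
gcd = 1, so the inverse exists. Back-substitute:
1 = 64 − 3·21
So 21·(-3) ≡ 1 (mod 64), and -3 ≡ 61 (mod 64).

61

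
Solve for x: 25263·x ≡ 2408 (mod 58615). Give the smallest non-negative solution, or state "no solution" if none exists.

First find gcd(25263, 58615):
58615 = 2×25263 + 8089
25263 = 3×8089 + 996
8089 = 8×996 + 121
996 = 8×121 + 28
121 = 4×28 + 9
28 = 3×9 + 1
9 = 9×1 + 0
gcd = 1, so a unique solution mod 58615 exists.
Back-substitute for the Bézout coefficients:
1 = 28 − 3·9
1 = −3·121 + 13·28
1 = 13·996 − 107·121
1 = −107·8089 + 869·996
1 = 869·25263 − 2714·8089
1 = −2714·58615 + 6297·25263
So 25263·(6297) ≡ 1 (mod 58615), giving 25263⁻¹ ≡ 6297.
x ≡ 25263⁻¹·2408 ≡ 6297·2408 ≡ 40506 (mod 58615).

40506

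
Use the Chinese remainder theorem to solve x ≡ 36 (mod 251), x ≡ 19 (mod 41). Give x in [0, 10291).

3299

Write x = 36 + 251·k. Then 251·k ≡ 19 − 36 ≡ 24 (mod 41).
Need 251⁻¹ mod 41. Extended Euclid on (41, 5):
41 = 8×5 + 1
5 = 5×1 + 0
Back-substitute:
1 = 41 − 8·5
251⁻¹ ≡ 33 (mod 41), so k ≡ 33·24 ≡ 13 (mod 41).
x = 36 + 251·13 = 3299.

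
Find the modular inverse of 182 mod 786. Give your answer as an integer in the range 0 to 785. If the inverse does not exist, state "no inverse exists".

Compute gcd(182, 786):
786 = 4·182 + 58
182 = 3·58 + 8
58 = 7·8 + 2
8 = 4·2 + 0
gcd(182, 786) = 2 ≠ 1, so 182 has no multiplicative inverse modulo 786.

no inverse exists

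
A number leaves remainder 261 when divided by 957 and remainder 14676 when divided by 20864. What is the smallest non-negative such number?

10530132

Write x = 261 + 957·k. Then 957·k ≡ 14676 − 261 ≡ 14415 (mod 20864).
Need 957⁻¹ mod 20864. Extended Euclid on (20864, 957):
20864 = 21×957 + 767
957 = 1×767 + 190
767 = 4×190 + 7
190 = 27×7 + 1
7 = 7×1 + 0
Back-substitute:
1 = 190 − 27·7
1 = −27·767 + 109·190
1 = 109·957 − 136·767
1 = −136·20864 + 2965·957
957⁻¹ ≡ 2965 (mod 20864), so k ≡ 2965·14415 ≡ 11003 (mod 20864).
x = 261 + 957·11003 = 10530132.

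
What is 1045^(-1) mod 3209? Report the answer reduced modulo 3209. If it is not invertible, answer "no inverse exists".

1431

Run Euclid on (3209, 1045):
3209 = 3·1045 + 74
1045 = 14·74 + 9
74 = 8·9 + 2
9 = 4·2 + 1
2 = 2·1 + 0
The gcd is 1. Working backward:
1 = 9 − 4·2
1 = −4·74 + 33·9
1 = 33·1045 − 466·74
1 = −466·3209 + 1431·1045
So 1045·1431 ≡ 1 (mod 3209).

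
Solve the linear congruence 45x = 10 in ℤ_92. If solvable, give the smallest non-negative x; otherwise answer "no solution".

82

First find gcd(45, 92):
92 = 2*45 + 2
45 = 22*2 + 1
2 = 2*1 + 0
gcd = 1, so a unique solution mod 92 exists.
Back-substitute for the Bézout coefficients:
1 = 45 − 22·2
1 = −22·92 + 45·45
So 45·(45) ≡ 1 (mod 92), giving 45⁻¹ ≡ 45.
x ≡ 45⁻¹·10 ≡ 45·10 ≡ 82 (mod 92).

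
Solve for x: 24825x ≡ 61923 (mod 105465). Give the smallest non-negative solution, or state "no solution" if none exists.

no solution

gcd(24825, 105465):
105465 = 4·24825 + 6165
24825 = 4·6165 + 165
6165 = 37·165 + 60
165 = 2·60 + 45
60 = 1·45 + 15
45 = 3·15 + 0
gcd = 15, but 15 ∤ 61923, so the congruence has no solution.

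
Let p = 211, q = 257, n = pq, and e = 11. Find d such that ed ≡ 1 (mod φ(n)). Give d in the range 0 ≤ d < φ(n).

34211

φ(n) = (p−1)(q−1) = 210·256 = 53760.
Need d with 11·d ≡ 1 (mod 53760). Apply the extended Euclidean algorithm:
53760 = 4887×11 + 3
11 = 3×3 + 2
3 = 1×2 + 1
2 = 2×1 + 0
Back-substitute:
1 = 3 − 2
1 = −11 + 4·3
1 = 4·53760 − 19549·11
So 11·(-19549) ≡ 1 (mod 53760), hence d ≡ -19549 ≡ 34211 (mod 53760).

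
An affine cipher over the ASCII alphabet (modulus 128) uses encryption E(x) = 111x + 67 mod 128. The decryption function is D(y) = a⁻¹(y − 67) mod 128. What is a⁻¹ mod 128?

Run Euclid on (128, 111):
128 = 1·111 + 17
111 = 6·17 + 9
17 = 1·9 + 8
9 = 1·8 + 1
8 = 8·1 + 0
Since gcd(111, 128) = 1, back-substitute to write 1 as a combination:
1 = 9 − 8
1 = −17 + 2·9
1 = 2·111 − 13·17
1 = −13·128 + 15·111
So 111·15 ≡ 1 (mod 128).

15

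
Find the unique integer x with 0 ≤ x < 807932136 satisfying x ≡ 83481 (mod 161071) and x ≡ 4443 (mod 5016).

279380595

Write x = 83481 + 161071·k. Then 161071·k ≡ 4443 − 83481 ≡ 1218 (mod 5016).
Need 161071⁻¹ mod 5016. Extended Euclid on (5016, 559):
5016 = 8·559 + 544
559 = 1·544 + 15
544 = 36·15 + 4
15 = 3·4 + 3
4 = 1·3 + 1
3 = 3·1 + 0
Back-substitute:
1 = 4 − 3
1 = −15 + 4·4
1 = 4·544 − 145·15
1 = −145·559 + 149·544
1 = 149·5016 − 1337·559
161071⁻¹ ≡ 3679 (mod 5016), so k ≡ 3679·1218 ≡ 1734 (mod 5016).
x = 83481 + 161071·1734 = 279380595.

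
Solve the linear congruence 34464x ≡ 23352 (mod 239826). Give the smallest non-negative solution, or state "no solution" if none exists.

First find gcd(34464, 239826):
239826 = 6×34464 + 33042
34464 = 1×33042 + 1422
33042 = 23×1422 + 336
1422 = 4×336 + 78
336 = 4×78 + 24
78 = 3×24 + 6
24 = 4×6 + 0
gcd = 6 and 6 | 23352, so solutions exist. Divide through by 6: 5744x ≡ 3892 (mod 39971).
Now find 5744⁻¹ mod 39971:
39971 = 6*5744 + 5507
5744 = 1*5507 + 237
5507 = 23*237 + 56
237 = 4*56 + 13
56 = 4*13 + 4
13 = 3*4 + 1
4 = 4*1 + 0
Back-substitute:
1 = 13 − 3·4
1 = −3·56 + 13·13
1 = 13·237 − 55·56
1 = −55·5507 + 1278·237
1 = 1278·5744 − 1333·5507
1 = −1333·39971 + 9276·5744
So 5744⁻¹ ≡ 9276 (mod 39971).
Then x ≡ 9276·3892 ≡ 8379 (mod 39971); the smallest non-negative solution is x = 8379.

8379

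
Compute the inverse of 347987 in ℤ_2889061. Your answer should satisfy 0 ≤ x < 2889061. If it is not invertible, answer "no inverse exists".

Run Euclid on (2889061, 347987):
2889061 = 8×347987 + 105165
347987 = 3×105165 + 32492
105165 = 3×32492 + 7689
32492 = 4×7689 + 1736
7689 = 4×1736 + 745
1736 = 2×745 + 246
745 = 3×246 + 7
246 = 35×7 + 1
7 = 7×1 + 0
Since gcd(347987, 2889061) = 1, back-substitute to write 1 as a combination:
1 = 246 − 35·7
1 = −35·745 + 106·246
1 = 106·1736 − 247·745
1 = −247·7689 + 1094·1736
1 = 1094·32492 − 4623·7689
1 = −4623·105165 + 14963·32492
1 = 14963·347987 − 49512·105165
1 = −49512·2889061 + 411059·347987
So 347987·411059 ≡ 1 (mod 2889061).

411059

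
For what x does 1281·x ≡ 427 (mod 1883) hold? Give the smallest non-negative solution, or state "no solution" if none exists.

First find gcd(1281, 1883):
1883 = 1×1281 + 602
1281 = 2×602 + 77
602 = 7×77 + 63
77 = 1×63 + 14
63 = 4×14 + 7
14 = 2×7 + 0
gcd = 7 and 7 | 427, so solutions exist. Divide through by 7: 183x ≡ 61 (mod 269).
Now find 183⁻¹ mod 269:
269 = 1·183 + 86
183 = 2·86 + 11
86 = 7·11 + 9
11 = 1·9 + 2
9 = 4·2 + 1
2 = 2·1 + 0
Back-substitute:
1 = 9 − 4·2
1 = −4·11 + 5·9
1 = 5·86 − 39·11
1 = −39·183 + 83·86
1 = 83·269 − 122·183
So 183·(-122) ≡ 1 (mod 269), i.e. 183⁻¹ ≡ 147.
Then x ≡ 147·61 ≡ 90 (mod 269); the smallest non-negative solution is x = 90.

90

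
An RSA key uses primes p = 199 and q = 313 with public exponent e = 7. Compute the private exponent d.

φ(n) = (p−1)(q−1) = 198·312 = 61776.
Need d with 7·d ≡ 1 (mod 61776). Apply the extended Euclidean algorithm:
61776 = 8825*7 + 1
7 = 7*1 + 0
Back-substitute:
1 = 61776 − 8825·7
So 7·(-8825) ≡ 1 (mod 61776), hence d ≡ -8825 ≡ 52951 (mod 61776).

52951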